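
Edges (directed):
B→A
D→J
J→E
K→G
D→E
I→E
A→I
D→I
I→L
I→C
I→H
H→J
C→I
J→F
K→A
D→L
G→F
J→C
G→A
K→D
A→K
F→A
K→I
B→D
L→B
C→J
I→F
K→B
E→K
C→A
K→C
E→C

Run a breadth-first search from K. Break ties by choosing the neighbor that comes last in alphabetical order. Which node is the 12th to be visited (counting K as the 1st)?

J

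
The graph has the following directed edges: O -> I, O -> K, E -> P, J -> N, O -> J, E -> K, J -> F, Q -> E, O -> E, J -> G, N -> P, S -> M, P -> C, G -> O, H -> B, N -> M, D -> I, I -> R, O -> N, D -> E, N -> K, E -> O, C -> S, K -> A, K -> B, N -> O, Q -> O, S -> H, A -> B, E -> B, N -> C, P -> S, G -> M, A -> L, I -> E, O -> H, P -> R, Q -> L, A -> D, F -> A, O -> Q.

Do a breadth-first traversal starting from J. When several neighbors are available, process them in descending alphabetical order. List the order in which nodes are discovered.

J, N, G, F, P, O, M, K, C, A, S, R, Q, I, H, E, B, L, D

Visit J; enqueue N, G, F → queue [N, G, F]
Visit N; enqueue P, O, M, K, C → queue [G, F, P, O, M, K, C]
Visit G → queue [F, P, O, M, K, C]
Visit F; enqueue A → queue [P, O, M, K, C, A]
Visit P; enqueue S, R → queue [O, M, K, C, A, S, R]
Visit O; enqueue Q, I, H, E → queue [M, K, C, A, S, R, Q, I, H, E]
Visit M → queue [K, C, A, S, R, Q, I, H, E]
Visit K; enqueue B → queue [C, A, S, R, Q, I, H, E, B]
Visit C → queue [A, S, R, Q, I, H, E, B]
Visit A; enqueue L, D → queue [S, R, Q, I, H, E, B, L, D]
Visit S → queue [R, Q, I, H, E, B, L, D]
Visit R → queue [Q, I, H, E, B, L, D]
Visit Q → queue [I, H, E, B, L, D]
Visit I → queue [H, E, B, L, D]
Visit H → queue [E, B, L, D]
Visit E → queue [B, L, D]
Visit B → queue [L, D]
Visit L → queue [D]
Visit D → queue []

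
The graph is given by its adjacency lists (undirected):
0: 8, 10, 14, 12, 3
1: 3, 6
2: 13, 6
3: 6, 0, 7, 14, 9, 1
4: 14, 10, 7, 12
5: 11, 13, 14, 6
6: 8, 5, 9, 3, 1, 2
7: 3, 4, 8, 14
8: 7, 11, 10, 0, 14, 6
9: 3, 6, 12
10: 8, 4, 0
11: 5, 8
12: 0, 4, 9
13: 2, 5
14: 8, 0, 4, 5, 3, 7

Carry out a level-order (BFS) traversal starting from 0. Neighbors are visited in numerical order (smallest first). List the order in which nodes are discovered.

Visit 0; enqueue 3, 8, 10, 12, 14 → queue [3, 8, 10, 12, 14]
Visit 3; enqueue 1, 6, 7, 9 → queue [8, 10, 12, 14, 1, 6, 7, 9]
Visit 8; enqueue 11 → queue [10, 12, 14, 1, 6, 7, 9, 11]
Visit 10; enqueue 4 → queue [12, 14, 1, 6, 7, 9, 11, 4]
Visit 12 → queue [14, 1, 6, 7, 9, 11, 4]
Visit 14; enqueue 5 → queue [1, 6, 7, 9, 11, 4, 5]
Visit 1 → queue [6, 7, 9, 11, 4, 5]
Visit 6; enqueue 2 → queue [7, 9, 11, 4, 5, 2]
Visit 7 → queue [9, 11, 4, 5, 2]
Visit 9 → queue [11, 4, 5, 2]
Visit 11 → queue [4, 5, 2]
Visit 4 → queue [5, 2]
Visit 5; enqueue 13 → queue [2, 13]
Visit 2 → queue [13]
Visit 13 → queue []

0, 3, 8, 10, 12, 14, 1, 6, 7, 9, 11, 4, 5, 2, 13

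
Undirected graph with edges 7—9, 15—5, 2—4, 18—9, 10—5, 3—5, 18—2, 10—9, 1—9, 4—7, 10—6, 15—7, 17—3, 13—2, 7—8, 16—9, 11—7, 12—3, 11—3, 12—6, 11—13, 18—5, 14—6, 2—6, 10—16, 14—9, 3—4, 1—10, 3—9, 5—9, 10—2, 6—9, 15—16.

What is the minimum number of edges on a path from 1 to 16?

2

Level 0: 1
Level 1: 9, 10
Level 2: 2, 3, 5, 6, 7, 14, 16, 18
Level 3: 4, 8, 11, 12, 13, 15, 17
16 first appears at level 2.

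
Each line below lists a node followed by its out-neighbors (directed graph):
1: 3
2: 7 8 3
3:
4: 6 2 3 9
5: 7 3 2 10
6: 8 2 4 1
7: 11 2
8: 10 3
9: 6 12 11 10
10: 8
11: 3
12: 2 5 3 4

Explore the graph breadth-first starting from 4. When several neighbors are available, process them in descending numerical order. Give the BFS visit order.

4 → 9 → 6 → 3 → 2 → 12 → 11 → 10 → 8 → 1 → 7 → 5

Visit 4; enqueue 9, 6, 3, 2 → queue [9, 6, 3, 2]
Visit 9; enqueue 12, 11, 10 → queue [6, 3, 2, 12, 11, 10]
Visit 6; enqueue 8, 1 → queue [3, 2, 12, 11, 10, 8, 1]
Visit 3 → queue [2, 12, 11, 10, 8, 1]
Visit 2; enqueue 7 → queue [12, 11, 10, 8, 1, 7]
Visit 12; enqueue 5 → queue [11, 10, 8, 1, 7, 5]
Visit 11 → queue [10, 8, 1, 7, 5]
Visit 10 → queue [8, 1, 7, 5]
Visit 8 → queue [1, 7, 5]
Visit 1 → queue [7, 5]
Visit 7 → queue [5]
Visit 5 → queue []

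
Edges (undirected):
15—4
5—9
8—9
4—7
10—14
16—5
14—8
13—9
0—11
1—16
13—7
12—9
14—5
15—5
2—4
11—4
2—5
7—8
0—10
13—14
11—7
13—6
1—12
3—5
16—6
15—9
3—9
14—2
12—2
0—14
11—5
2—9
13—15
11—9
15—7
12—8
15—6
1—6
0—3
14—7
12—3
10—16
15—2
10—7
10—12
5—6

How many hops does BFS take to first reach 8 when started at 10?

Level 0: 10
Level 1: 0, 7, 12, 14, 16
Level 2: 1, 2, 3, 4, 5, 6, 8, 9, 11, 13, 15
8 first appears at level 2.

2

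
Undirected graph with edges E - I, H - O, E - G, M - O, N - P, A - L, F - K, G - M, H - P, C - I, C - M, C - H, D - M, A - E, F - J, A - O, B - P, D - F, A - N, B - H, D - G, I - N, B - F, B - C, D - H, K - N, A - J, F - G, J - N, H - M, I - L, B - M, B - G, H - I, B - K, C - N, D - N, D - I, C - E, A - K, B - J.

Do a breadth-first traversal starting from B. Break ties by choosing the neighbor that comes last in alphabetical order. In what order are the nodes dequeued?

B, P, M, K, J, H, G, F, C, N, O, D, A, I, E, L

Visit B; enqueue P, M, K, J, H, G, F, C → queue [P, M, K, J, H, G, F, C]
Visit P; enqueue N → queue [M, K, J, H, G, F, C, N]
Visit M; enqueue O, D → queue [K, J, H, G, F, C, N, O, D]
Visit K; enqueue A → queue [J, H, G, F, C, N, O, D, A]
Visit J → queue [H, G, F, C, N, O, D, A]
Visit H; enqueue I → queue [G, F, C, N, O, D, A, I]
Visit G; enqueue E → queue [F, C, N, O, D, A, I, E]
Visit F → queue [C, N, O, D, A, I, E]
Visit C → queue [N, O, D, A, I, E]
Visit N → queue [O, D, A, I, E]
Visit O → queue [D, A, I, E]
Visit D → queue [A, I, E]
Visit A; enqueue L → queue [I, E, L]
Visit I → queue [E, L]
Visit E → queue [L]
Visit L → queue []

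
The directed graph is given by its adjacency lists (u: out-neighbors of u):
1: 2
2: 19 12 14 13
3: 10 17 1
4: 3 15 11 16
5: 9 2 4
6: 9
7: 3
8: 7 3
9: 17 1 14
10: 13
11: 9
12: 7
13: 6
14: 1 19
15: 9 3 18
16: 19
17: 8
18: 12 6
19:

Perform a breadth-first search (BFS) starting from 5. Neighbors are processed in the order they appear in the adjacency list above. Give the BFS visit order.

5, 9, 2, 4, 17, 1, 14, 19, 12, 13, 3, 15, 11, 16, 8, 7, 6, 10, 18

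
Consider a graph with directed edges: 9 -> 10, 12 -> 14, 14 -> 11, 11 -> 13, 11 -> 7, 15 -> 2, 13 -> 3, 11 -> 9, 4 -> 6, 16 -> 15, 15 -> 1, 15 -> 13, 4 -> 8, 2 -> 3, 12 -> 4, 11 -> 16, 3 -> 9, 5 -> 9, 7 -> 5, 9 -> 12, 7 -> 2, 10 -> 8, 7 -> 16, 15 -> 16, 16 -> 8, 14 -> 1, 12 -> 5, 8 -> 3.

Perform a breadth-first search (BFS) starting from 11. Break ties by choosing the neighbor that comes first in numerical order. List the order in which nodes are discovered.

11, 7, 9, 13, 16, 2, 5, 10, 12, 3, 8, 15, 4, 14, 1, 6

Visit 11; enqueue 7, 9, 13, 16 → queue [7, 9, 13, 16]
Visit 7; enqueue 2, 5 → queue [9, 13, 16, 2, 5]
Visit 9; enqueue 10, 12 → queue [13, 16, 2, 5, 10, 12]
Visit 13; enqueue 3 → queue [16, 2, 5, 10, 12, 3]
Visit 16; enqueue 8, 15 → queue [2, 5, 10, 12, 3, 8, 15]
Visit 2 → queue [5, 10, 12, 3, 8, 15]
Visit 5 → queue [10, 12, 3, 8, 15]
Visit 10 → queue [12, 3, 8, 15]
Visit 12; enqueue 4, 14 → queue [3, 8, 15, 4, 14]
Visit 3 → queue [8, 15, 4, 14]
Visit 8 → queue [15, 4, 14]
Visit 15; enqueue 1 → queue [4, 14, 1]
Visit 4; enqueue 6 → queue [14, 1, 6]
Visit 14 → queue [1, 6]
Visit 1 → queue [6]
Visit 6 → queue []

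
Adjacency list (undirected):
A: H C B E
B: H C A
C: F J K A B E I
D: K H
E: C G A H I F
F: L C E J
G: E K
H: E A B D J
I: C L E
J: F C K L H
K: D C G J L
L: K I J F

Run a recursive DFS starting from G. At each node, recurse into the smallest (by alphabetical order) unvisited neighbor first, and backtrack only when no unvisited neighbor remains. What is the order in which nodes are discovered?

Visit G
G → E
E → A
A → B
B → C
C → F
F → J
J → H
H → D
D → K
K → L
L → I

G, E, A, B, C, F, J, H, D, K, L, I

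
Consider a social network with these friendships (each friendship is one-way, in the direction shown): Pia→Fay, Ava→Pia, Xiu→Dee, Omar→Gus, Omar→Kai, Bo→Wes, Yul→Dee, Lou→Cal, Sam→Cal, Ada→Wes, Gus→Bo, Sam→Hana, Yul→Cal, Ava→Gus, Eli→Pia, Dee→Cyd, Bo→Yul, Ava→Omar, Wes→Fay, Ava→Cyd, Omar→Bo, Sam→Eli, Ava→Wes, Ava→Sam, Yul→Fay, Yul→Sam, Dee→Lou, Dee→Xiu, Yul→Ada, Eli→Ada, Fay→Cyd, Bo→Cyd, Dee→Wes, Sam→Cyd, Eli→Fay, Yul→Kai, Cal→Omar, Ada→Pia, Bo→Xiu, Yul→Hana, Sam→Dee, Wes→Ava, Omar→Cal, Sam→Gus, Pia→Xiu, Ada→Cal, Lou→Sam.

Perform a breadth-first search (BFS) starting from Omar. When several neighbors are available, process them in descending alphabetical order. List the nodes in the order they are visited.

Visit Omar; enqueue Kai, Gus, Cal, Bo → queue [Kai, Gus, Cal, Bo]
Visit Kai → queue [Gus, Cal, Bo]
Visit Gus → queue [Cal, Bo]
Visit Cal → queue [Bo]
Visit Bo; enqueue Yul, Xiu, Wes, Cyd → queue [Yul, Xiu, Wes, Cyd]
Visit Yul; enqueue Sam, Hana, Fay, Dee, Ada → queue [Xiu, Wes, Cyd, Sam, Hana, Fay, Dee, Ada]
Visit Xiu → queue [Wes, Cyd, Sam, Hana, Fay, Dee, Ada]
Visit Wes; enqueue Ava → queue [Cyd, Sam, Hana, Fay, Dee, Ada, Ava]
Visit Cyd → queue [Sam, Hana, Fay, Dee, Ada, Ava]
Visit Sam; enqueue Eli → queue [Hana, Fay, Dee, Ada, Ava, Eli]
Visit Hana → queue [Fay, Dee, Ada, Ava, Eli]
Visit Fay → queue [Dee, Ada, Ava, Eli]
Visit Dee; enqueue Lou → queue [Ada, Ava, Eli, Lou]
Visit Ada; enqueue Pia → queue [Ava, Eli, Lou, Pia]
Visit Ava → queue [Eli, Lou, Pia]
Visit Eli → queue [Lou, Pia]
Visit Lou → queue [Pia]
Visit Pia → queue []

Omar, Kai, Gus, Cal, Bo, Yul, Xiu, Wes, Cyd, Sam, Hana, Fay, Dee, Ada, Ava, Eli, Lou, Pia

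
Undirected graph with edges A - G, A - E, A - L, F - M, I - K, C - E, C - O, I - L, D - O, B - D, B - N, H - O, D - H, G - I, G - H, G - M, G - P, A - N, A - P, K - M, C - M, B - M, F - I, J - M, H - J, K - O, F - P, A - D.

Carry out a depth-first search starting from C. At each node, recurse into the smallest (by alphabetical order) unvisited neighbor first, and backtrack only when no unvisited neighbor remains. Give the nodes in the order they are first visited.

Visit C
C → E
E → A
A → D
D → B
B → M
M → F
F → I
I → G
G → H
H → J
H → O
O → K
G → P
I → L
B → N

C, E, A, D, B, M, F, I, G, H, J, O, K, P, L, N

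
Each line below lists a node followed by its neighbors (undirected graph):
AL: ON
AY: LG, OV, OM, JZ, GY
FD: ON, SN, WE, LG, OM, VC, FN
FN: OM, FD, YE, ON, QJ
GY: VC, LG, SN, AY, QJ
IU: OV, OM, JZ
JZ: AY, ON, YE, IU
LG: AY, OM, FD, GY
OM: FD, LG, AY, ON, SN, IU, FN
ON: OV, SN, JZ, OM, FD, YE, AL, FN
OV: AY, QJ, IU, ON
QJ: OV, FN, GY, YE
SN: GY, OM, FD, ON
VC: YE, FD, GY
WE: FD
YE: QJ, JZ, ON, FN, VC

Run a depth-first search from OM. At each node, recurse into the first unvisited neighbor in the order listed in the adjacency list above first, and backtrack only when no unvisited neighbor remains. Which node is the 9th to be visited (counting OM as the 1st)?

Visit OM
OM → FD
FD → ON
ON → OV
OV → AY
AY → LG
LG → GY
GY → VC
VC → YE
YE → QJ
QJ → FN
YE → JZ
JZ → IU
GY → SN
ON → AL
FD → WE

Visit order: OM, FD, ON, OV, AY, LG, GY, VC, YE, QJ, FN, JZ, IU, SN, AL, WE

YE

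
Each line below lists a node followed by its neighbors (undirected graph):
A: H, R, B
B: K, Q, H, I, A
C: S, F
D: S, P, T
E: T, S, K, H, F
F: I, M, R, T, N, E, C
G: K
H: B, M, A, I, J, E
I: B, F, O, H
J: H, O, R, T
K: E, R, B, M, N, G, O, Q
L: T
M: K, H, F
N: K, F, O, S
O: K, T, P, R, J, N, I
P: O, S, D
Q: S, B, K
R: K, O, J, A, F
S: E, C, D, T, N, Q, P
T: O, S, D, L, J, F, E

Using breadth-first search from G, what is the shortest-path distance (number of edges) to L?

4

Level 0: G
Level 1: K
Level 2: B, E, M, N, O, Q, R
Level 3: A, F, H, I, J, P, S, T
Level 4: C, D, L
L first appears at level 4.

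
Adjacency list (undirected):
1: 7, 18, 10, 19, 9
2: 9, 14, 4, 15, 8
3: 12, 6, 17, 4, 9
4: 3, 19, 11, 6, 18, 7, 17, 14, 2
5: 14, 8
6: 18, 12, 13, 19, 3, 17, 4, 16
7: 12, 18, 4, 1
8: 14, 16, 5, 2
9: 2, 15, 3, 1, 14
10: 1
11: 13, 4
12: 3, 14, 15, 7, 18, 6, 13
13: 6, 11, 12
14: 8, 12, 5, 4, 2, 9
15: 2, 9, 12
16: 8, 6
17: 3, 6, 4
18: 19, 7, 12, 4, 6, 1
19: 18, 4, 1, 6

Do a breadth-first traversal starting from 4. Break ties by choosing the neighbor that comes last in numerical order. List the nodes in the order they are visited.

4 -> 19 -> 18 -> 17 -> 14 -> 11 -> 7 -> 6 -> 3 -> 2 -> 1 -> 12 -> 9 -> 8 -> 5 -> 13 -> 16 -> 15 -> 10

Visit 4; enqueue 19, 18, 17, 14, 11, 7, 6, 3, 2 → queue [19, 18, 17, 14, 11, 7, 6, 3, 2]
Visit 19; enqueue 1 → queue [18, 17, 14, 11, 7, 6, 3, 2, 1]
Visit 18; enqueue 12 → queue [17, 14, 11, 7, 6, 3, 2, 1, 12]
Visit 17 → queue [14, 11, 7, 6, 3, 2, 1, 12]
Visit 14; enqueue 9, 8, 5 → queue [11, 7, 6, 3, 2, 1, 12, 9, 8, 5]
Visit 11; enqueue 13 → queue [7, 6, 3, 2, 1, 12, 9, 8, 5, 13]
Visit 7 → queue [6, 3, 2, 1, 12, 9, 8, 5, 13]
Visit 6; enqueue 16 → queue [3, 2, 1, 12, 9, 8, 5, 13, 16]
Visit 3 → queue [2, 1, 12, 9, 8, 5, 13, 16]
Visit 2; enqueue 15 → queue [1, 12, 9, 8, 5, 13, 16, 15]
Visit 1; enqueue 10 → queue [12, 9, 8, 5, 13, 16, 15, 10]
Visit 12 → queue [9, 8, 5, 13, 16, 15, 10]
Visit 9 → queue [8, 5, 13, 16, 15, 10]
Visit 8 → queue [5, 13, 16, 15, 10]
Visit 5 → queue [13, 16, 15, 10]
Visit 13 → queue [16, 15, 10]
Visit 16 → queue [15, 10]
Visit 15 → queue [10]
Visit 10 → queue []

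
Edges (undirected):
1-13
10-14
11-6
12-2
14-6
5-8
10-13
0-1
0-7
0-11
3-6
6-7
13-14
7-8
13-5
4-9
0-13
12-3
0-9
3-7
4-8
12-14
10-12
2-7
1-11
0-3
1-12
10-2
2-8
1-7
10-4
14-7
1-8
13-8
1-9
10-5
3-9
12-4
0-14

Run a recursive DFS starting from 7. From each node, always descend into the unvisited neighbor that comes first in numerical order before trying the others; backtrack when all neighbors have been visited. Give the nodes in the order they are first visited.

7 → 0 → 1 → 8 → 2 → 10 → 4 → 9 → 3 → 6 → 11 → 14 → 12 → 13 → 5

Visit 7
7 → 0
0 → 1
1 → 8
8 → 2
2 → 10
10 → 4
4 → 9
9 → 3
3 → 6
6 → 11
6 → 14
14 → 12
14 → 13
13 → 5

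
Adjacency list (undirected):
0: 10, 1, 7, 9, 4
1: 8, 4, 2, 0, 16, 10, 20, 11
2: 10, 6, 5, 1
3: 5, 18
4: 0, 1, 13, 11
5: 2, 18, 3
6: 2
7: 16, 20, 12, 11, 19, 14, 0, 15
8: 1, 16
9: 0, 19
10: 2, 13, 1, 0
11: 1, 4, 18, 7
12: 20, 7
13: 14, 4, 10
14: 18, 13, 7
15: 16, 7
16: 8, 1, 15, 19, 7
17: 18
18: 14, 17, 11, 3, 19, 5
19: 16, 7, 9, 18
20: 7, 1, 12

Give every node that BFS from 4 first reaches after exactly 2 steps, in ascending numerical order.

2, 7, 8, 9, 10, 14, 16, 18, 20

Level 0: 4
Level 1: 0, 1, 11, 13
Level 2: 2, 7, 8, 9, 10, 14, 16, 18, 20
Level 3: 3, 5, 6, 12, 15, 17, 19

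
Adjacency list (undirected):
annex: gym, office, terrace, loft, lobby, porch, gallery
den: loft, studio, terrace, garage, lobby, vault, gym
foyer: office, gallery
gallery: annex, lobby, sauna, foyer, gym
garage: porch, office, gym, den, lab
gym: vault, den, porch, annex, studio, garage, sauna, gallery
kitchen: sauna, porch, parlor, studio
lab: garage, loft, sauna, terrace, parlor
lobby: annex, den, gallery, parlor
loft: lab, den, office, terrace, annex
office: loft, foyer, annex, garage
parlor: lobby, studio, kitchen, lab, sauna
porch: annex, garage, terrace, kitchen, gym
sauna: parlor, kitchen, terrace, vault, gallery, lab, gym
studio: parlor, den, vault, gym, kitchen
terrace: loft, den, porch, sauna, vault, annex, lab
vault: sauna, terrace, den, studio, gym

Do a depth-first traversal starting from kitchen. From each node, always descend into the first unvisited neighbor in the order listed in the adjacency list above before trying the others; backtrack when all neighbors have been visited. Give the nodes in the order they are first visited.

kitchen → sauna → parlor → lobby → annex → gym → vault → terrace → loft → lab → garage → porch → office → foyer → gallery → den → studio

Visit kitchen
kitchen → sauna
sauna → parlor
parlor → lobby
lobby → annex
annex → gym
gym → vault
vault → terrace
terrace → loft
loft → lab
lab → garage
garage → porch
garage → office
office → foyer
foyer → gallery
garage → den
den → studio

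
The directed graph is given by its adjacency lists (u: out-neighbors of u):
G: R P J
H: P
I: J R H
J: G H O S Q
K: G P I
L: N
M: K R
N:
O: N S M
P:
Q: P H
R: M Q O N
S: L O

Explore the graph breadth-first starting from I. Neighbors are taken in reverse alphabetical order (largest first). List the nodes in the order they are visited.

Visit I; enqueue R, J, H → queue [R, J, H]
Visit R; enqueue Q, O, N, M → queue [J, H, Q, O, N, M]
Visit J; enqueue S, G → queue [H, Q, O, N, M, S, G]
Visit H; enqueue P → queue [Q, O, N, M, S, G, P]
Visit Q → queue [O, N, M, S, G, P]
Visit O → queue [N, M, S, G, P]
Visit N → queue [M, S, G, P]
Visit M; enqueue K → queue [S, G, P, K]
Visit S; enqueue L → queue [G, P, K, L]
Visit G → queue [P, K, L]
Visit P → queue [K, L]
Visit K → queue [L]
Visit L → queue []

I, R, J, H, Q, O, N, M, S, G, P, K, L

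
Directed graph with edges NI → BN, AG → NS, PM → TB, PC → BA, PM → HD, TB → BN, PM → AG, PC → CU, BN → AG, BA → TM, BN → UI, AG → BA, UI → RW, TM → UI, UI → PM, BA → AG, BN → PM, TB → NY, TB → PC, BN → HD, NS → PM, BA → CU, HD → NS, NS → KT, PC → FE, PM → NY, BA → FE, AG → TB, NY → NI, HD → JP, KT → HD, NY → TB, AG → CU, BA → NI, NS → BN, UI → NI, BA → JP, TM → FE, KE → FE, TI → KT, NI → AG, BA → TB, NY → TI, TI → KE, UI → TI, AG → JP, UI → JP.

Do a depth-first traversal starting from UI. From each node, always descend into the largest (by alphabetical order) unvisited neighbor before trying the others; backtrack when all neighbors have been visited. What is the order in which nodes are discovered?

UI, TI, KT, HD, NS, PM, TB, PC, FE, CU, BA, TM, NI, BN, AG, JP, NY, KE, RW

Visit UI
UI → TI
TI → KT
KT → HD
HD → NS
NS → PM
PM → TB
TB → PC
PC → FE
PC → CU
PC → BA
BA → TM
BA → NI
NI → BN
BN → AG
AG → JP
TB → NY
TI → KE
UI → RW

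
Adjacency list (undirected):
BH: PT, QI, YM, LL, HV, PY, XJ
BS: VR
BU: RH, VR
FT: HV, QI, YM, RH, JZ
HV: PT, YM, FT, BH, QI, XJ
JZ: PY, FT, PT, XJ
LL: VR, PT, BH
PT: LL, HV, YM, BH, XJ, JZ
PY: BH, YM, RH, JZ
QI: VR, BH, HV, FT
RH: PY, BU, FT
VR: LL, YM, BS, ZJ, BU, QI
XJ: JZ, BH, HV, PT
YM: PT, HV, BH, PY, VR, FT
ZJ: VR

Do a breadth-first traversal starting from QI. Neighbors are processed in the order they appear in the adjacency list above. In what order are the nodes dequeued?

Visit QI; enqueue VR, BH, HV, FT → queue [VR, BH, HV, FT]
Visit VR; enqueue LL, YM, BS, ZJ, BU → queue [BH, HV, FT, LL, YM, BS, ZJ, BU]
Visit BH; enqueue PT, PY, XJ → queue [HV, FT, LL, YM, BS, ZJ, BU, PT, PY, XJ]
Visit HV → queue [FT, LL, YM, BS, ZJ, BU, PT, PY, XJ]
Visit FT; enqueue RH, JZ → queue [LL, YM, BS, ZJ, BU, PT, PY, XJ, RH, JZ]
Visit LL → queue [YM, BS, ZJ, BU, PT, PY, XJ, RH, JZ]
Visit YM → queue [BS, ZJ, BU, PT, PY, XJ, RH, JZ]
Visit BS → queue [ZJ, BU, PT, PY, XJ, RH, JZ]
Visit ZJ → queue [BU, PT, PY, XJ, RH, JZ]
Visit BU → queue [PT, PY, XJ, RH, JZ]
Visit PT → queue [PY, XJ, RH, JZ]
Visit PY → queue [XJ, RH, JZ]
Visit XJ → queue [RH, JZ]
Visit RH → queue [JZ]
Visit JZ → queue []

QI → VR → BH → HV → FT → LL → YM → BS → ZJ → BU → PT → PY → XJ → RH → JZ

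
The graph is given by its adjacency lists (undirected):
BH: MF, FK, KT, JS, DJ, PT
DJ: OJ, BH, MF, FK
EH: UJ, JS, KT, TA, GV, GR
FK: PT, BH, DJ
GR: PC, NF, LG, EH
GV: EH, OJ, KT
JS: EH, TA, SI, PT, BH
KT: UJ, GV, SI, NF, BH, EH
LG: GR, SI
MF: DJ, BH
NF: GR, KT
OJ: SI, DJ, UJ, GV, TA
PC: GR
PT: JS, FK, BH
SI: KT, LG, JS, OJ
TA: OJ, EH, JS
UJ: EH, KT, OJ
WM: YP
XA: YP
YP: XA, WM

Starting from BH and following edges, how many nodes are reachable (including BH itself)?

BFS from BH visits: BH, MF, FK, KT, JS, DJ, PT, UJ, GV, SI, NF, EH, TA, OJ, LG, GR, PC
Reachable nodes: 17 of 20 total.

17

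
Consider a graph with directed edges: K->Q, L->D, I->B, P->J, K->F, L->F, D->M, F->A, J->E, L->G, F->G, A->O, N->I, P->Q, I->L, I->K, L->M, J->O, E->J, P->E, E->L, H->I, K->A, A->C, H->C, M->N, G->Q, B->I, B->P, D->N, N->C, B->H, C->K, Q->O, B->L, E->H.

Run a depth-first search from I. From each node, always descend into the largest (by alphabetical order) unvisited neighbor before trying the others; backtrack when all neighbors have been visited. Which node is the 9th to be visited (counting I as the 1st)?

Visit I
I → L
L → M
M → N
N → C
C → K
K → Q
Q → O
K → F
F → G
F → A
L → D
I → B
B → P
P → J
J → E
E → H

Visit order: I, L, M, N, C, K, Q, O, F, G, A, D, B, P, J, E, H

F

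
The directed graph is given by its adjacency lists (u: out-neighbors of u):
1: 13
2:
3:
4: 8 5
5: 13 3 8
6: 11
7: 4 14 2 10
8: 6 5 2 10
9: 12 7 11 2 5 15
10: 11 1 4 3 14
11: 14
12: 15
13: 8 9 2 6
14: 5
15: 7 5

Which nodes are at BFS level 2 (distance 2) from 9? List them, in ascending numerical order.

3, 4, 8, 10, 13, 14

Level 0: 9
Level 1: 2, 5, 7, 11, 12, 15
Level 2: 3, 4, 8, 10, 13, 14
Level 3: 1, 6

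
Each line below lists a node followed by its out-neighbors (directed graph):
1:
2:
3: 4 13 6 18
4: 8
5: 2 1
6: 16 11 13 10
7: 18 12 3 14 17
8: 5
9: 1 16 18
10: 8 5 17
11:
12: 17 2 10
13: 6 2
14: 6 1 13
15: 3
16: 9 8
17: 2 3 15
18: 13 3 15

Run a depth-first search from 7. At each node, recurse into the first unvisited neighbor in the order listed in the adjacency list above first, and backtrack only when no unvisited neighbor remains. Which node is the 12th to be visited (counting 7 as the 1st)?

Visit 7
7 → 18
18 → 13
13 → 6
6 → 16
16 → 9
9 → 1
16 → 8
8 → 5
5 → 2
6 → 11
6 → 10
10 → 17
17 → 3
3 → 4
17 → 15
7 → 12
7 → 14

Visit order: 7, 18, 13, 6, 16, 9, 1, 8, 5, 2, 11, 10, 17, 3, 4, 15, 12, 14

10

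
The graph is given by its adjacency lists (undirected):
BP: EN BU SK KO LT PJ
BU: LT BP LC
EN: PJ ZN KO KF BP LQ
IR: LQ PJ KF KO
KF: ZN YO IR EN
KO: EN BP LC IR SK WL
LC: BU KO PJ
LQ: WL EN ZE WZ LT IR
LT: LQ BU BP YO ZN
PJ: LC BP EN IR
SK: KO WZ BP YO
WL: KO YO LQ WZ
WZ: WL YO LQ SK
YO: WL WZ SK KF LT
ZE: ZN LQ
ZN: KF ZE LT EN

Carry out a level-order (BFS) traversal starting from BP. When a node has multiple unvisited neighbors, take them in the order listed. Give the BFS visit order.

Visit BP; enqueue EN, BU, SK, KO, LT, PJ → queue [EN, BU, SK, KO, LT, PJ]
Visit EN; enqueue ZN, KF, LQ → queue [BU, SK, KO, LT, PJ, ZN, KF, LQ]
Visit BU; enqueue LC → queue [SK, KO, LT, PJ, ZN, KF, LQ, LC]
Visit SK; enqueue WZ, YO → queue [KO, LT, PJ, ZN, KF, LQ, LC, WZ, YO]
Visit KO; enqueue IR, WL → queue [LT, PJ, ZN, KF, LQ, LC, WZ, YO, IR, WL]
Visit LT → queue [PJ, ZN, KF, LQ, LC, WZ, YO, IR, WL]
Visit PJ → queue [ZN, KF, LQ, LC, WZ, YO, IR, WL]
Visit ZN; enqueue ZE → queue [KF, LQ, LC, WZ, YO, IR, WL, ZE]
Visit KF → queue [LQ, LC, WZ, YO, IR, WL, ZE]
Visit LQ → queue [LC, WZ, YO, IR, WL, ZE]
Visit LC → queue [WZ, YO, IR, WL, ZE]
Visit WZ → queue [YO, IR, WL, ZE]
Visit YO → queue [IR, WL, ZE]
Visit IR → queue [WL, ZE]
Visit WL → queue [ZE]
Visit ZE → queue []

BP, EN, BU, SK, KO, LT, PJ, ZN, KF, LQ, LC, WZ, YO, IR, WL, ZE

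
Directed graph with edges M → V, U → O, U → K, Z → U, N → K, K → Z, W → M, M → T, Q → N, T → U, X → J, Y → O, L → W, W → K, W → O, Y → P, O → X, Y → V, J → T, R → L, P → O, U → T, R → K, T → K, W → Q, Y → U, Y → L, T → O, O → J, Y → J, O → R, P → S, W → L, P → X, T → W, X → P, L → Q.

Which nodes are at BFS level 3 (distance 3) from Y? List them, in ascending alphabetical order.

Level 0: Y
Level 1: J, L, O, P, U, V
Level 2: K, Q, R, S, T, W, X
Level 3: M, N, Z

M, N, Z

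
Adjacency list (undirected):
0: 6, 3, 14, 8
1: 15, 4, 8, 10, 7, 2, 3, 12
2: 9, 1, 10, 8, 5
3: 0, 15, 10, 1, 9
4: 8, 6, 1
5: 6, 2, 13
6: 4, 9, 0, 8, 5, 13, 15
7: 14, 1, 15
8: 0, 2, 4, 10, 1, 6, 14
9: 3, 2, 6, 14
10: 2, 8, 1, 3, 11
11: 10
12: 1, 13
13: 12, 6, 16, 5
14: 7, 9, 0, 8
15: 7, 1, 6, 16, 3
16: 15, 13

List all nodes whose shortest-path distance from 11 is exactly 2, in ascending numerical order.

1, 2, 3, 8

Level 0: 11
Level 1: 10
Level 2: 1, 2, 3, 8
Level 3: 0, 4, 5, 6, 7, 9, 12, 14, 15
Level 4: 13, 16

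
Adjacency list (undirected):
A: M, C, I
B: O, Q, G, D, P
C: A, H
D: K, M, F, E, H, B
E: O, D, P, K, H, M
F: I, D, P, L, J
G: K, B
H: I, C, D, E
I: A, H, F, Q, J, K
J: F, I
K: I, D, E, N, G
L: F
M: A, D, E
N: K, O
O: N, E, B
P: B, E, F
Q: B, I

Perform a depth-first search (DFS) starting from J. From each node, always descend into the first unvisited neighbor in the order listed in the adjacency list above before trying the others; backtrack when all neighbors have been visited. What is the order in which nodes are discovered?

J → F → I → A → M → D → K → E → O → N → B → Q → G → P → H → C → L

Visit J
J → F
F → I
I → A
A → M
M → D
D → K
K → E
E → O
O → N
O → B
B → Q
B → G
B → P
E → H
H → C
F → L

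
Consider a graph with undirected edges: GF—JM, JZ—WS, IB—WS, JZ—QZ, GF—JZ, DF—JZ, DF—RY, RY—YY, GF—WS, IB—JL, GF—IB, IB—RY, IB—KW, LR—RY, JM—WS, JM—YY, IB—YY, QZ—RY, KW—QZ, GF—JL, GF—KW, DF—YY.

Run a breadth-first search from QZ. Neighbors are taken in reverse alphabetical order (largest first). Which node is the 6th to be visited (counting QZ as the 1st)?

Visit QZ; enqueue RY, KW, JZ → queue [RY, KW, JZ]
Visit RY; enqueue YY, LR, IB, DF → queue [KW, JZ, YY, LR, IB, DF]
Visit KW; enqueue GF → queue [JZ, YY, LR, IB, DF, GF]
Visit JZ; enqueue WS → queue [YY, LR, IB, DF, GF, WS]
Visit YY; enqueue JM → queue [LR, IB, DF, GF, WS, JM]
Visit LR → queue [IB, DF, GF, WS, JM]
Visit IB; enqueue JL → queue [DF, GF, WS, JM, JL]
Visit DF → queue [GF, WS, JM, JL]
Visit GF → queue [WS, JM, JL]
Visit WS → queue [JM, JL]
Visit JM → queue [JL]
Visit JL → queue []

Visit order: QZ, RY, KW, JZ, YY, LR, IB, DF, GF, WS, JM, JL

LR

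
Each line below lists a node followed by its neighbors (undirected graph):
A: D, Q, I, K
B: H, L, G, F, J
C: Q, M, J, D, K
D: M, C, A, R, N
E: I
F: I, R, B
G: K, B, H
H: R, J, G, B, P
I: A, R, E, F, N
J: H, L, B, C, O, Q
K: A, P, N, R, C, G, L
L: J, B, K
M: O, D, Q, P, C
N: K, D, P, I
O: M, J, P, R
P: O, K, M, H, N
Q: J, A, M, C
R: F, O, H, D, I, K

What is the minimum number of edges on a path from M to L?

3

Level 0: M
Level 1: C, D, O, P, Q
Level 2: A, H, J, K, N, R
Level 3: B, F, G, I, L
Level 4: E
L first appears at level 3.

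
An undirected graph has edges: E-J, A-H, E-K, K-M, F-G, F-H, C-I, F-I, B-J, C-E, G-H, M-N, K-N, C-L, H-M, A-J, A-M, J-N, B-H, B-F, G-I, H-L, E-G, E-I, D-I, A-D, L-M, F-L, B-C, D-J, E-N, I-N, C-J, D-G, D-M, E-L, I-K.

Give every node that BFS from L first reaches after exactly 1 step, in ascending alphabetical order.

C, E, F, H, M

Level 0: L
Level 1: C, E, F, H, M
Level 2: A, B, D, G, I, J, K, N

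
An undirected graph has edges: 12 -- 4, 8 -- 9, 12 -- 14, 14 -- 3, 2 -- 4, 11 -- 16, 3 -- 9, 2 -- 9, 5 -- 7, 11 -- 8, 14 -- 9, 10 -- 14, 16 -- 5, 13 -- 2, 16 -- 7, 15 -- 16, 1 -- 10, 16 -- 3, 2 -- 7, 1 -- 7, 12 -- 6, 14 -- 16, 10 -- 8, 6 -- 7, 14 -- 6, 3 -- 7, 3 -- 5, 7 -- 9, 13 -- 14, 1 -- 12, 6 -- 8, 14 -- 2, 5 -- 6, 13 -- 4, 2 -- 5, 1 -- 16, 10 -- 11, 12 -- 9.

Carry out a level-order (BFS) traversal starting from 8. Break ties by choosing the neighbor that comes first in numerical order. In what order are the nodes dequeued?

8, 6, 9, 10, 11, 5, 7, 12, 14, 2, 3, 1, 16, 4, 13, 15

Visit 8; enqueue 6, 9, 10, 11 → queue [6, 9, 10, 11]
Visit 6; enqueue 5, 7, 12, 14 → queue [9, 10, 11, 5, 7, 12, 14]
Visit 9; enqueue 2, 3 → queue [10, 11, 5, 7, 12, 14, 2, 3]
Visit 10; enqueue 1 → queue [11, 5, 7, 12, 14, 2, 3, 1]
Visit 11; enqueue 16 → queue [5, 7, 12, 14, 2, 3, 1, 16]
Visit 5 → queue [7, 12, 14, 2, 3, 1, 16]
Visit 7 → queue [12, 14, 2, 3, 1, 16]
Visit 12; enqueue 4 → queue [14, 2, 3, 1, 16, 4]
Visit 14; enqueue 13 → queue [2, 3, 1, 16, 4, 13]
Visit 2 → queue [3, 1, 16, 4, 13]
Visit 3 → queue [1, 16, 4, 13]
Visit 1 → queue [16, 4, 13]
Visit 16; enqueue 15 → queue [4, 13, 15]
Visit 4 → queue [13, 15]
Visit 13 → queue [15]
Visit 15 → queue []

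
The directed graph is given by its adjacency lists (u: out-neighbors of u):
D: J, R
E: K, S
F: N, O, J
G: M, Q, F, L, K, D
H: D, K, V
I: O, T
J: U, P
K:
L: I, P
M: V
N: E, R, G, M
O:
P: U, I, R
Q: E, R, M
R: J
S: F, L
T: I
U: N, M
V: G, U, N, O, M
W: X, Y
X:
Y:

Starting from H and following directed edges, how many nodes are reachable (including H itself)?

BFS from H visits: H, D, K, V, J, R, G, U, N, O, M, P, Q, F, L, E, I, S, T
Reachable nodes: 19 of 22 total.

19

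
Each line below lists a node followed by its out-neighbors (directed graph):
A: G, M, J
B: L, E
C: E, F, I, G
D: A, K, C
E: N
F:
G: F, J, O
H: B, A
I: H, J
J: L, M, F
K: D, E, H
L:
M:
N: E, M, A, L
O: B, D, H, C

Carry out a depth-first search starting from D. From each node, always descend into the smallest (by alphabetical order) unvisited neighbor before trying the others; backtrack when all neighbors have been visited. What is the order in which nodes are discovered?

D, A, G, F, J, L, M, O, B, E, N, C, I, H, K

Visit D
D → A
A → G
G → F
G → J
J → L
J → M
G → O
O → B
B → E
E → N
O → C
C → I
I → H
D → K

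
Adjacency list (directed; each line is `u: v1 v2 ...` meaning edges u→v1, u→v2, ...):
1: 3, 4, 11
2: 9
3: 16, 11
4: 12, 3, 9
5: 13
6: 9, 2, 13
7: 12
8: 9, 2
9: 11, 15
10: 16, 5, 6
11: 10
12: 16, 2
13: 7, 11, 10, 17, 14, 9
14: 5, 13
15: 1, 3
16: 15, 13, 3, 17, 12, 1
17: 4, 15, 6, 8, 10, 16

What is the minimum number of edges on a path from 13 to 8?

Level 0: 13
Level 1: 7, 9, 10, 11, 14, 17
Level 2: 4, 5, 6, 8, 12, 15, 16
Level 3: 1, 2, 3
8 first appears at level 2.

2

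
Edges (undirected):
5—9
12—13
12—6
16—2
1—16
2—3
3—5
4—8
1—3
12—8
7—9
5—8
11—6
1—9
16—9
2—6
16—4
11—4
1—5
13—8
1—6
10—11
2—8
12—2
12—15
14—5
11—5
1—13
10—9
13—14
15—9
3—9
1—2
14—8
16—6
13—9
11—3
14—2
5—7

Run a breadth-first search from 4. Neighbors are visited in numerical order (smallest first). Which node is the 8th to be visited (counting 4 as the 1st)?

13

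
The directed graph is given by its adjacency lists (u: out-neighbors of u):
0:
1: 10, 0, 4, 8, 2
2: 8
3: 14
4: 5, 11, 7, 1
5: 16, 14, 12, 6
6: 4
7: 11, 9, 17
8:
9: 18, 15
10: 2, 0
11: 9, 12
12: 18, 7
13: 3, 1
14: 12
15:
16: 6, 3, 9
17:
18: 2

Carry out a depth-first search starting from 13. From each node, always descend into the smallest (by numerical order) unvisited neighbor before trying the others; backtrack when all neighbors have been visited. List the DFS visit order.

Visit 13
13 → 1
1 → 0
1 → 2
2 → 8
1 → 4
4 → 5
5 → 6
5 → 12
12 → 7
7 → 9
9 → 15
9 → 18
7 → 11
7 → 17
5 → 14
5 → 16
16 → 3
1 → 10

13 -> 1 -> 0 -> 2 -> 8 -> 4 -> 5 -> 6 -> 12 -> 7 -> 9 -> 15 -> 18 -> 11 -> 17 -> 14 -> 16 -> 3 -> 10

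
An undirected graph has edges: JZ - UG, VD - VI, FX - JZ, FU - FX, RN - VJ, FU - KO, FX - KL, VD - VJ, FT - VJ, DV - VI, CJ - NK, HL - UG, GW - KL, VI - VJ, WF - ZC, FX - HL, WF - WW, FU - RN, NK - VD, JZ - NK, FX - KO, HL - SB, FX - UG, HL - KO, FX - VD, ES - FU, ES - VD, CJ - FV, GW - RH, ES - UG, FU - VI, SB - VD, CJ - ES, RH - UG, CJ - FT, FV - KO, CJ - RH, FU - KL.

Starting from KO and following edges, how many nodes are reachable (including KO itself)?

20

BFS from KO visits: KO, HL, FX, FV, FU, UG, SB, VD, KL, JZ, CJ, VI, RN, ES, RH, VJ, NK, GW, FT, DV
Reachable nodes: 20 of 23 total.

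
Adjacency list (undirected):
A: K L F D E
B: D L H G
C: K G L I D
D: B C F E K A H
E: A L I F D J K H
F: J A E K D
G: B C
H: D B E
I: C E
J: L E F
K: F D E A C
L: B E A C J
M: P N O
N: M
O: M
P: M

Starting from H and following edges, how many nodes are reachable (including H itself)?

12

BFS from H visits: H, B, D, E, G, L, A, C, F, K, I, J
Reachable nodes: 12 of 16 total.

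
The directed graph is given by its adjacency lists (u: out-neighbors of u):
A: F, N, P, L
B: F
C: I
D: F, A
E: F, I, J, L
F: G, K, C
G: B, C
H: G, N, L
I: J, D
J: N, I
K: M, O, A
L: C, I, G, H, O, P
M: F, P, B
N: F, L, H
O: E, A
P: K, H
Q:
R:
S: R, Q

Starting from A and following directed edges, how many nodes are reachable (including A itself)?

BFS from A visits: A, F, N, P, L, G, K, C, H, I, O, B, M, J, D, E
Reachable nodes: 16 of 19 total.

16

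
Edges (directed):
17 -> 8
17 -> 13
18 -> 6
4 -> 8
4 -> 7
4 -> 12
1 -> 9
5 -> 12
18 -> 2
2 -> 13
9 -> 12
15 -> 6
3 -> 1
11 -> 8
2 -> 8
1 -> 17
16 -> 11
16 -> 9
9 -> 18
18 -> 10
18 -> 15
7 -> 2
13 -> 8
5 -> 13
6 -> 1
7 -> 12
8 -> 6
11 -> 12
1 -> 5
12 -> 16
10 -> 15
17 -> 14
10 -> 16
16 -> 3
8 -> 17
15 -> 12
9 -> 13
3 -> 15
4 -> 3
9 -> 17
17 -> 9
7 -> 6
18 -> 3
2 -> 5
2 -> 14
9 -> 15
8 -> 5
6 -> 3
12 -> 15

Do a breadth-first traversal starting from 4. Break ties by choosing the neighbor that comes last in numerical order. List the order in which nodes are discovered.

4 12 8 7 3 16 15 17 6 5 2 1 11 9 14 13 18 10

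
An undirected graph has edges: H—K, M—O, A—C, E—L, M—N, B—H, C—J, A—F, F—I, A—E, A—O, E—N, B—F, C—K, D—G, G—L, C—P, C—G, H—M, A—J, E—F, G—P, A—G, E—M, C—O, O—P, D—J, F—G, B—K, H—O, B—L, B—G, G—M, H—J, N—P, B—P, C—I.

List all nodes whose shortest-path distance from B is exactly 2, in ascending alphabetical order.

Level 0: B
Level 1: F, G, H, K, L, P
Level 2: A, C, D, E, I, J, M, N, O

A, C, D, E, I, J, M, N, O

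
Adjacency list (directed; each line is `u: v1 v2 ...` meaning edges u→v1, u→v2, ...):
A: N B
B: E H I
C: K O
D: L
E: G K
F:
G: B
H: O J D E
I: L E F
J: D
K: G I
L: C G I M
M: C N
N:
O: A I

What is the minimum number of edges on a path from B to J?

2

Level 0: B
Level 1: E, H, I
Level 2: D, F, G, J, K, L, O
Level 3: A, C, M
Level 4: N
J first appears at level 2.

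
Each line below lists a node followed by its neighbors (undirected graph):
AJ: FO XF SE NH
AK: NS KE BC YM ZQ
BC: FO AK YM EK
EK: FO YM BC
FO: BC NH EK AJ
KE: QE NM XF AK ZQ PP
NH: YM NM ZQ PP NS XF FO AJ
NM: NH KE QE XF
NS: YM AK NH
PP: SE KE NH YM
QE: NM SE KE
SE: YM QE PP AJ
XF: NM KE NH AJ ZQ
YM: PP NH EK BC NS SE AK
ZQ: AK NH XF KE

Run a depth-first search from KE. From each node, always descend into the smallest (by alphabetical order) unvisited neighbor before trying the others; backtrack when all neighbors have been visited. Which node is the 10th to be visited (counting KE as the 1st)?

SE

Visit KE
KE → AK
AK → BC
BC → EK
EK → FO
FO → AJ
AJ → NH
NH → NM
NM → QE
QE → SE
SE → PP
PP → YM
YM → NS
NM → XF
XF → ZQ

Visit order: KE, AK, BC, EK, FO, AJ, NH, NM, QE, SE, PP, YM, NS, XF, ZQ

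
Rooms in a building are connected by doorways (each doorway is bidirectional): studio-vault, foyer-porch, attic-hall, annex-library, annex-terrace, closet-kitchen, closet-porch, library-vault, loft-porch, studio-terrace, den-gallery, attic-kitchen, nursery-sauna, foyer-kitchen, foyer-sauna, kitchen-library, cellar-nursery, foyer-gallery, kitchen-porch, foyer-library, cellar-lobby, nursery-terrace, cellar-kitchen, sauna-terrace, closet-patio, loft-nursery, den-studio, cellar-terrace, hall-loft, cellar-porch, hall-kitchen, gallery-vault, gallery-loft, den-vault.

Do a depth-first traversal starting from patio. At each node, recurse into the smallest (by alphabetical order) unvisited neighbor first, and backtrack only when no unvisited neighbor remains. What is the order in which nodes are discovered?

patio closet kitchen attic hall loft gallery den studio terrace annex library foyer porch cellar lobby nursery sauna vault

Visit patio
patio → closet
closet → kitchen
kitchen → attic
attic → hall
hall → loft
loft → gallery
gallery → den
den → studio
studio → terrace
terrace → annex
annex → library
library → foyer
foyer → porch
porch → cellar
cellar → lobby
cellar → nursery
nursery → sauna
library → vault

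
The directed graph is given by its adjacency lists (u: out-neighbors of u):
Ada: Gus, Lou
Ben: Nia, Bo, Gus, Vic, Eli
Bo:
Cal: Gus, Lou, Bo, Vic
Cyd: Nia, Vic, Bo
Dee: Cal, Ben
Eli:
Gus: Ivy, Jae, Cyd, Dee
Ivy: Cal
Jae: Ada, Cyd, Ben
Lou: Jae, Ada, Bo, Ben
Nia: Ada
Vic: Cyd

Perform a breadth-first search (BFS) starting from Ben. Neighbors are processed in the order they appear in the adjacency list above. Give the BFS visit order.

Visit Ben; enqueue Nia, Bo, Gus, Vic, Eli → queue [Nia, Bo, Gus, Vic, Eli]
Visit Nia; enqueue Ada → queue [Bo, Gus, Vic, Eli, Ada]
Visit Bo → queue [Gus, Vic, Eli, Ada]
Visit Gus; enqueue Ivy, Jae, Cyd, Dee → queue [Vic, Eli, Ada, Ivy, Jae, Cyd, Dee]
Visit Vic → queue [Eli, Ada, Ivy, Jae, Cyd, Dee]
Visit Eli → queue [Ada, Ivy, Jae, Cyd, Dee]
Visit Ada; enqueue Lou → queue [Ivy, Jae, Cyd, Dee, Lou]
Visit Ivy; enqueue Cal → queue [Jae, Cyd, Dee, Lou, Cal]
Visit Jae → queue [Cyd, Dee, Lou, Cal]
Visit Cyd → queue [Dee, Lou, Cal]
Visit Dee → queue [Lou, Cal]
Visit Lou → queue [Cal]
Visit Cal → queue []

Ben -> Nia -> Bo -> Gus -> Vic -> Eli -> Ada -> Ivy -> Jae -> Cyd -> Dee -> Lou -> Cal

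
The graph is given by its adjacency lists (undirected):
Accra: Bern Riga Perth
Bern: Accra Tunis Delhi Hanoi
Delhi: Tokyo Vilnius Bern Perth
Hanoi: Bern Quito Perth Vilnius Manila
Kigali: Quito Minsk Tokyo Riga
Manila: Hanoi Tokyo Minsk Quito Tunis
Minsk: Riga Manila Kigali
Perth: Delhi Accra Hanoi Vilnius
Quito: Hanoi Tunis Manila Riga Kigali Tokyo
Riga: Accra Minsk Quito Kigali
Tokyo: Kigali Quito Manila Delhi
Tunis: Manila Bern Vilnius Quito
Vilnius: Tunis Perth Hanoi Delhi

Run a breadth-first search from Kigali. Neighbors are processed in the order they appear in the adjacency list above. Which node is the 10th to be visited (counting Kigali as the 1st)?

Visit Kigali; enqueue Quito, Minsk, Tokyo, Riga → queue [Quito, Minsk, Tokyo, Riga]
Visit Quito; enqueue Hanoi, Tunis, Manila → queue [Minsk, Tokyo, Riga, Hanoi, Tunis, Manila]
Visit Minsk → queue [Tokyo, Riga, Hanoi, Tunis, Manila]
Visit Tokyo; enqueue Delhi → queue [Riga, Hanoi, Tunis, Manila, Delhi]
Visit Riga; enqueue Accra → queue [Hanoi, Tunis, Manila, Delhi, Accra]
Visit Hanoi; enqueue Bern, Perth, Vilnius → queue [Tunis, Manila, Delhi, Accra, Bern, Perth, Vilnius]
Visit Tunis → queue [Manila, Delhi, Accra, Bern, Perth, Vilnius]
Visit Manila → queue [Delhi, Accra, Bern, Perth, Vilnius]
Visit Delhi → queue [Accra, Bern, Perth, Vilnius]
Visit Accra → queue [Bern, Perth, Vilnius]
Visit Bern → queue [Perth, Vilnius]
Visit Perth → queue [Vilnius]
Visit Vilnius → queue []

Visit order: Kigali, Quito, Minsk, Tokyo, Riga, Hanoi, Tunis, Manila, Delhi, Accra, Bern, Perth, Vilnius

Accra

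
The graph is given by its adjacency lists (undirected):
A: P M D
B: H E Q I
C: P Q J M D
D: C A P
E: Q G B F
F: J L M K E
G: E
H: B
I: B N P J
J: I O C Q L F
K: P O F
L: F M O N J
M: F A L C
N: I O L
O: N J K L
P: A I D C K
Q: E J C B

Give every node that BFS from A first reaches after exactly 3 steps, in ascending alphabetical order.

Level 0: A
Level 1: D, M, P
Level 2: C, F, I, K, L
Level 3: B, E, J, N, O, Q
Level 4: G, H

B, E, J, N, O, Q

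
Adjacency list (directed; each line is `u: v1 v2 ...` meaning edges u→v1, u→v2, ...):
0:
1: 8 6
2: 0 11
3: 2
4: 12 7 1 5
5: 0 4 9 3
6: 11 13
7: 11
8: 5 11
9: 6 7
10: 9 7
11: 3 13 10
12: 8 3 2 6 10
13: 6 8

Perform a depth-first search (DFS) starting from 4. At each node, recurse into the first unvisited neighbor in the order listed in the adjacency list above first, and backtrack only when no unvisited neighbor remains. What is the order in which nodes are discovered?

4 → 12 → 8 → 5 → 0 → 9 → 6 → 11 → 3 → 2 → 13 → 10 → 7 → 1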